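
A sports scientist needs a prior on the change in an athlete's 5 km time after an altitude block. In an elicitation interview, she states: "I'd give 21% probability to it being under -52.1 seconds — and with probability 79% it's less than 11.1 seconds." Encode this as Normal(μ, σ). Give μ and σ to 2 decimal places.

μ = -20.50, σ = 39.19

For Normal(μ,σ), the p-quantile is μ + z_p·σ. Here z_{0.21} = -0.8064, z_{0.79} = 0.8064.
So -52.1 = μ − 0.8064σ and 11.1 = μ + 0.8064σ.
Subtracting: σ = (11.1 − -52.1)/(0.8064 − (-0.8064)) = 39.19.
Then μ = -52.1 − (-0.8064)·39.19 = -20.50.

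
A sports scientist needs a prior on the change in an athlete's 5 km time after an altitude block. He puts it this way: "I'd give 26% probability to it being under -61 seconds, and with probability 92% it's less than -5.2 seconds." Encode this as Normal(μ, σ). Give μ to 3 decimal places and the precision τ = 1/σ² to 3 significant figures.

For Normal(μ,σ), the p-quantile is μ + z_p·σ. Here z_{0.26} = -0.6433, z_{0.92} = 1.405.
So -61 = μ − 0.6433σ and -5.2 = μ + 1.405σ.
Subtracting: σ = (-5.2 − -61)/(1.405 − (-0.6433)) = 27.241.
Then μ = -61 − (-0.6433)·27.241 = -43.475.
Precision τ = 1/σ² = 1/27.24² = 0.00135.

μ = -43.475, τ = 0.00135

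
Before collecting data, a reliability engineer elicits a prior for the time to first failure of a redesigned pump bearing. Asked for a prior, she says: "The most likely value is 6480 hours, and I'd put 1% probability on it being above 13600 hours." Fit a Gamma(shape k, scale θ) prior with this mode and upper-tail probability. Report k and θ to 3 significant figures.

Gamma(k,θ) with k>1 has mode (k−1)θ, so θ = 6480/(k−1).
Need P(X < 13600) = 0.99 with θ tied to k this way. Start at k = 2, θ = 6480: P(X<13600) ≈ 0.620.
Too low — raise k to concentrate. Iterating converges to k ≈ 9.85.
Then θ = 6480/(9.85−1) ≈ 732.

k ≈ 9.85, θ ≈ 732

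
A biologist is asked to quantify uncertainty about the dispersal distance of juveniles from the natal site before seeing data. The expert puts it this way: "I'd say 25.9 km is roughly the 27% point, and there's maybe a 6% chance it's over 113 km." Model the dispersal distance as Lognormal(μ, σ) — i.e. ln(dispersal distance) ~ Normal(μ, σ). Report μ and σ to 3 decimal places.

μ ≈ 3.671, σ ≈ 0.680

If T ~ Lognormal(μ,σ) then ln T ~ Normal(μ,σ), so the p-quantile of ln T is μ + z_p·σ.
ln(25.9) = 3.254 and ln(113) = 4.727; z_{0.27} = -0.6128, z_{0.94} = 1.555.
σ = (4.727 − 3.254)/(1.555 − (-0.6128)) = 0.680.
μ = 3.254 − (-0.6128)·0.680 = 3.671.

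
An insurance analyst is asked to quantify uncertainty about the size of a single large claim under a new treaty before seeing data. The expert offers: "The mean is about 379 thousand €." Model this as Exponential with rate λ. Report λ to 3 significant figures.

Exponential mean = 1/λ, so λ = 1/379.0 = 0.00264.

λ ≈ 0.00264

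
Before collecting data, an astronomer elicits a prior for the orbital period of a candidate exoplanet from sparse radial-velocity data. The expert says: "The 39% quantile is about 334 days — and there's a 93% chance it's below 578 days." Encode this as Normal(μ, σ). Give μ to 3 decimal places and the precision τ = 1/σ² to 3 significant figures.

μ = 372.832, τ = 5.17e-05

For Normal(μ,σ), the p-quantile is μ + z_p·σ. Here z_{0.39} = -0.2793, z_{0.93} = 1.476.
So 334 = μ − 0.2793σ and 578 = μ + 1.476σ.
Subtracting: σ = (578 − 334)/(1.476 − (-0.2793)) = 139.023.
Then μ = 334 − (-0.2793)·139.023 = 372.832.
Precision τ = 1/σ² = 1/139² = 5.17e-05.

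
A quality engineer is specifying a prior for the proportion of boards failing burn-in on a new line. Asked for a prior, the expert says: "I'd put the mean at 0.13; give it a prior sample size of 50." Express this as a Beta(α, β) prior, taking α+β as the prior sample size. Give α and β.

α = 6.5, β = 43.5

Under the effective-sample-size interpretation, Beta(α, β) has prior mean α/(α+β) and prior sample size α+β.
So α+β = 50 and α/(α+β) = 0.13, giving α = 0.13·50 = 6.5 and β = 50 − 6.5 = 43.5.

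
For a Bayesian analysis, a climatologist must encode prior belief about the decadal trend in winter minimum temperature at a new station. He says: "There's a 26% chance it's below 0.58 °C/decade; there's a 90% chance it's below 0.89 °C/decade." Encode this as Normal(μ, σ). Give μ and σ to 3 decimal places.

For Normal(μ,σ), the p-quantile is μ + z_p·σ. Here z_{0.26} = -0.6433, z_{0.9} = 1.282.
So 0.58 = μ − 0.6433σ and 0.89 = μ + 1.282σ.
Subtracting: σ = (0.89 − 0.58)/(1.282 − (-0.6433)) = 0.161.
Then μ = 0.58 − (-0.6433)·0.161 = 0.684.

μ = 0.684, σ = 0.161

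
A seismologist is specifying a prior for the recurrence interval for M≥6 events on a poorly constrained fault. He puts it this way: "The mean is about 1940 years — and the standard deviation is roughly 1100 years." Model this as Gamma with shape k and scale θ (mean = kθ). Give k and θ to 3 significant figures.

For Gamma(k, scale θ): mean = kθ, variance = kθ², so CV = 1/√k.
CV = SD/mean = 1100/1940 = 0.567, hence k = 1/CV² = 3.11.
Then θ = mean/k = 1940/3.11 = 624.

k ≈ 3.11, θ ≈ 624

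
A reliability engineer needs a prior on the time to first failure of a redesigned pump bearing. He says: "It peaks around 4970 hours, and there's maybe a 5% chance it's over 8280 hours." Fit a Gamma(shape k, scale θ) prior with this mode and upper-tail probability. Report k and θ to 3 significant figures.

Gamma(k,θ) with k>1 has mode (k−1)θ, so θ = 4970/(k−1).
Need P(X < 8280) = 0.95 with θ tied to k this way. Start at k = 2, θ = 4970: P(X<8280) ≈ 0.496.
Too low — raise k to concentrate. Iterating converges to k ≈ 11.7.
Then θ = 4970/(11.7−1) ≈ 464.

k ≈ 11.7, θ ≈ 464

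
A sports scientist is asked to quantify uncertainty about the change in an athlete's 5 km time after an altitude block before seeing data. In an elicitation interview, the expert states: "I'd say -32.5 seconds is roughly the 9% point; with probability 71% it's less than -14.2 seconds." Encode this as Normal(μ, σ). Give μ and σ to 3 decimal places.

μ = -19.546, σ = 9.661

For Normal(μ,σ), the p-quantile is μ + z_p·σ. Here z_{0.09} = -1.341, z_{0.71} = 0.5534.
So -32.5 = μ − 1.341σ and -14.2 = μ + 0.5534σ.
Subtracting: σ = (-14.2 − -32.5)/(0.5534 − (-1.341)) = 9.661.
Then μ = -32.5 − (-1.341)·9.661 = -19.546.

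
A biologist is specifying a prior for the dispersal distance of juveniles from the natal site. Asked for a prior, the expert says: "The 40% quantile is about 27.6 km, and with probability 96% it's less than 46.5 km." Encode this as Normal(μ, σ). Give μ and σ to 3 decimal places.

For Normal(μ,σ), the p-quantile is μ + z_p·σ. Here z_{0.4} = -0.2533, z_{0.96} = 1.751.
So 27.6 = μ − 0.2533σ and 46.5 = μ + 1.751σ.
Subtracting: σ = (46.5 − 27.6)/(1.751 − (-0.2533)) = 9.431.
Then μ = 27.6 − (-0.2533)·9.431 = 29.989.

μ = 29.989, σ = 9.431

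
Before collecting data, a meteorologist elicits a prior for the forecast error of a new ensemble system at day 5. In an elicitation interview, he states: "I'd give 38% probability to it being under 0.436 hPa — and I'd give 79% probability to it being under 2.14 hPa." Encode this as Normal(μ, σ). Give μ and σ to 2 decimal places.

μ = 0.90, σ = 1.53

For Normal(μ,σ), the p-quantile is μ + z_p·σ. Here z_{0.38} = -0.3055, z_{0.79} = 0.8064.
So 0.436 = μ − 0.3055σ and 2.14 = μ + 0.8064σ.
Subtracting: σ = (2.14 − 0.436)/(0.8064 − (-0.3055)) = 1.53.
Then μ = 0.436 − (-0.3055)·1.53 = 0.90.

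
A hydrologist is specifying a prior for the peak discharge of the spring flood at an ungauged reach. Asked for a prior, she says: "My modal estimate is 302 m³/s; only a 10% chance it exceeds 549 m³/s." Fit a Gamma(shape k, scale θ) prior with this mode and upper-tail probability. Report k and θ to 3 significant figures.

k ≈ 6.33, θ ≈ 56.6

Gamma(k,θ) with k>1 has mode (k−1)θ, so θ = 302/(k−1).
Need P(X < 549) = 0.9 with θ tied to k this way. Start at k = 2, θ = 302: P(X<549) ≈ 0.542.
Too low — raise k to concentrate. Iterating converges to k ≈ 6.33.
Then θ = 302/(6.33−1) ≈ 56.6.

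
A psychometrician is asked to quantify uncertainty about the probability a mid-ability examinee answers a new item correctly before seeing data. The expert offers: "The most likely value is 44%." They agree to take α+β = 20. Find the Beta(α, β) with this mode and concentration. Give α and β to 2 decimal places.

For α,β > 1 the Beta mode is (α−1)/(α+β−2). With α+β = 20, the mode is (α−1)/18.
Set (α−1)/18 = 0.44 → α = 1 + 0.44·18 = 8.92.
β = 20 − α = 11.08.

α = 8.92, β = 11.08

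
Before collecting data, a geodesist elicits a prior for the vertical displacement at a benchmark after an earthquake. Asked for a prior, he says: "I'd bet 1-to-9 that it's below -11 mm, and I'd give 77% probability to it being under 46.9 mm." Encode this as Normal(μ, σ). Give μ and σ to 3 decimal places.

The p-quantile of Normal(μ,σ) is μ + z_p·σ, with z_{0.1} = -1.282 and z_{0.77} = 0.7388.
Eliminate σ: μ = (z₂·x₁ − z₁·x₂)/(z₂ − z₁) = (0.7388·-11 − (-1.282)·46.9)/2.02 = 25.726.
Then σ = (x₂ − x₁)/(z₂ − z₁) = (46.9 − -11)/2.02 = 28.658.

μ = 25.726, σ = 28.658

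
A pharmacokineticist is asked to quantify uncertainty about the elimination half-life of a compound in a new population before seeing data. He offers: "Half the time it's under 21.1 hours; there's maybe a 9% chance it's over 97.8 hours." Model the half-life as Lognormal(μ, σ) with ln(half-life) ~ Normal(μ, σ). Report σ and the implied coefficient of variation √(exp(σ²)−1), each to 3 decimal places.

If T ~ Lognormal(μ,σ) then ln T ~ Normal(μ,σ), so the p-quantile of ln T is μ + z_p·σ.
ln(21.1) = 3.049 and ln(97.8) = 4.583; z_{0.5} = 0, z_{0.91} = 1.341.
σ = (4.583 − 3.049)/(1.341 − (0)) = 1.144.
μ = 3.049 − (0)·1.144 = 3.049.
CV = √(exp(σ²)−1) = √(exp(1.3084)−1) = 1.643.

σ ≈ 1.144, CV ≈ 1.643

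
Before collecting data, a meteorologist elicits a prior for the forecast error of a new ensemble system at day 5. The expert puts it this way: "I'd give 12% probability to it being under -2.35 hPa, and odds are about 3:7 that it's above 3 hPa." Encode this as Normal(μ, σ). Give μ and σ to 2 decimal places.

The p-quantile of Normal(μ,σ) is μ + z_p·σ, with z_{0.12} = -1.175 and z_{0.7} = 0.5244.
Eliminate σ: μ = (z₂·x₁ − z₁·x₂)/(z₂ − z₁) = (0.5244·-2.35 − (-1.175)·3)/1.699 = 1.35.
Then σ = (x₂ − x₁)/(z₂ − z₁) = (3 − -2.35)/1.699 = 3.15.

μ = 1.35, σ = 3.15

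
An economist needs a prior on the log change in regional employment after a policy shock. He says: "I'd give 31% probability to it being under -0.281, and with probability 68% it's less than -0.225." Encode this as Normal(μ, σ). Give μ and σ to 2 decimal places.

The p-quantile of Normal(μ,σ) is μ + z_p·σ, with z_{0.31} = -0.4959 and z_{0.68} = 0.4677.
Eliminate σ: μ = (z₂·x₁ − z₁·x₂)/(z₂ − z₁) = (0.4677·-0.281 − (-0.4959)·-0.225)/0.9635 = -0.25.
Then σ = (x₂ − x₁)/(z₂ − z₁) = (-0.225 − -0.281)/0.9635 = 0.06.

μ = -0.25, σ = 0.06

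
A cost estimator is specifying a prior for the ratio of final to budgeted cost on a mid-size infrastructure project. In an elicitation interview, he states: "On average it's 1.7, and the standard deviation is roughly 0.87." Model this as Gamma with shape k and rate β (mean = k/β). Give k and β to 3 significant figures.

For Gamma(k, rate β): mean = k/β, variance = k/β², so CV = 1/√k.
CV = SD/mean = 0.87/1.7 = 0.5118, hence k = 1/CV² = 3.82.
Then β = k/mean = 3.82/1.7 = 2.25.

k ≈ 3.82, β ≈ 2.25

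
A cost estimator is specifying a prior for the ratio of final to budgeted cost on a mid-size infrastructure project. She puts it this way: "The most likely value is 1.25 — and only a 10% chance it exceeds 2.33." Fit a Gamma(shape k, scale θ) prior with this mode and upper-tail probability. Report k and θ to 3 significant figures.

Gamma(k,θ) with k>1 has mode (k−1)θ, so θ = 1.25/(k−1).
Need P(X < 2.33) = 0.9 with θ tied to k this way. Start at k = 2, θ = 1.25: P(X<2.33) ≈ 0.556.
Too low — raise k to concentrate. Iterating converges to k ≈ 5.92.
Then θ = 1.25/(5.92−1) ≈ 0.254.

k ≈ 5.92, θ ≈ 0.254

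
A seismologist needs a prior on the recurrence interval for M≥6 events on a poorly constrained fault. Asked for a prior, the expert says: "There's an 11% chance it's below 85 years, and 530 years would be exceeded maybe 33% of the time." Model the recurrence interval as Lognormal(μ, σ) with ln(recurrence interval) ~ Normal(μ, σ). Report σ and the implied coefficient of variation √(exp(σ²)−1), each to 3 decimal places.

σ ≈ 1.098, CV ≈ 1.530

If T ~ Lognormal(μ,σ) then ln T ~ Normal(μ,σ), so the p-quantile of ln T is μ + z_p·σ.
ln(85) = 4.443 and ln(530) = 6.273; z_{0.11} = -1.227, z_{0.67} = 0.4399.
σ = (6.273 − 4.443)/(0.4399 − (-1.227)) = 1.098.
μ = 4.443 − (-1.227)·1.098 = 5.790.
CV = √(exp(σ²)−1) = √(exp(1.2062)−1) = 1.530.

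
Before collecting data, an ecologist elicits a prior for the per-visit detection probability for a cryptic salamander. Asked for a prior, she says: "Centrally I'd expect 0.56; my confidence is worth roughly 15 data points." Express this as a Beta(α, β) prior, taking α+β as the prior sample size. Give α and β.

α = 8.4, β = 6.6

Under the effective-sample-size interpretation, Beta(α, β) has prior mean α/(α+β) and prior sample size α+β.
So α+β = 15 and α/(α+β) = 0.56, giving α = 0.56·15 = 8.4 and β = 15 − 8.4 = 6.6.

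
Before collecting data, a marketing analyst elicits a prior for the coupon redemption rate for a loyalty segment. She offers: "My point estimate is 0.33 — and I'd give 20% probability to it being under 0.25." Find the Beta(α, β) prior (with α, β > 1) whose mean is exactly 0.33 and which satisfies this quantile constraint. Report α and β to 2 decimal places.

With mean 0.33 fixed, write α = 0.33s, β = 0.67s where s = α+β.
Need P(θ < 0.25) = 0.2 under Beta(0.33s, 0.67s). Normal approximation: (q−m)/√(m(1−m)/s) ≈ z_{0.2} = -0.842, so s ≈ 0.33·0.67·(-0.842)²/(0.25−0.33)² = 24.5.
At s = 24.5: P(θ<0.25) ≈ 0.204. Adjusting to match 0.2 gives s ≈ 25.20.
So α = 0.33·25.20 ≈ 8.31, β = 0.67·25.20 ≈ 16.88.

α ≈ 8.31, β ≈ 16.88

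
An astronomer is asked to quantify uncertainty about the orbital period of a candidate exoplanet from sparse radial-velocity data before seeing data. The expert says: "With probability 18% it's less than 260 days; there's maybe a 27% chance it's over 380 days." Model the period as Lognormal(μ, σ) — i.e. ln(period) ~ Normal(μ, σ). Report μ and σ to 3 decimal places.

μ ≈ 5.788, σ ≈ 0.248

If T ~ Lognormal(μ,σ) then ln T ~ Normal(μ,σ), so the p-quantile of ln T is μ + z_p·σ.
ln(260) = 5.561 and ln(380) = 5.94; z_{0.18} = -0.9154, z_{0.73} = 0.6128.
σ = (5.94 − 5.561)/(0.6128 − (-0.9154)) = 0.248.
μ = 5.561 − (-0.9154)·0.248 = 5.788.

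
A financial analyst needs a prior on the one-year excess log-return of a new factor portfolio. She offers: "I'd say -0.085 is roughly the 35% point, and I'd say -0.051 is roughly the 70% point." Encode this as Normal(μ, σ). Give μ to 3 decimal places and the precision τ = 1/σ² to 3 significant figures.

μ = -0.071, τ = 716

The p-quantile of Normal(μ,σ) is μ + z_p·σ, with z_{0.35} = -0.3853 and z_{0.7} = 0.5244.
Eliminate σ: μ = (z₂·x₁ − z₁·x₂)/(z₂ − z₁) = (0.5244·-0.085 − (-0.3853)·-0.051)/0.9097 = -0.071.
Then σ = (x₂ − x₁)/(z₂ − z₁) = (-0.051 − -0.085)/0.9097 = 0.037.
Precision τ = 1/σ² = 1/0.03737² = 716.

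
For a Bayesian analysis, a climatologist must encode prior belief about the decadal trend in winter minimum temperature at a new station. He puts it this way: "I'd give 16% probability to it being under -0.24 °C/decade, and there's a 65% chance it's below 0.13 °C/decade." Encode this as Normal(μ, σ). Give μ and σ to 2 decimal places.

The p-quantile of Normal(μ,σ) is μ + z_p·σ, with z_{0.16} = -0.9945 and z_{0.65} = 0.3853.
Eliminate σ: μ = (z₂·x₁ − z₁·x₂)/(z₂ − z₁) = (0.3853·-0.24 − (-0.9945)·0.13)/1.38 = 0.03.
Then σ = (x₂ − x₁)/(z₂ − z₁) = (0.13 − -0.24)/1.38 = 0.27.

μ = 0.03, σ = 0.27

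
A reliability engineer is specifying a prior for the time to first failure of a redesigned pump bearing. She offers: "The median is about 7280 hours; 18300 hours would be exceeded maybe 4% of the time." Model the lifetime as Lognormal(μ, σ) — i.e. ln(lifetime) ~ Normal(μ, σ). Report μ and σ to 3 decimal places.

If T ~ Lognormal(μ,σ) then ln T ~ Normal(μ,σ), so the p-quantile of ln T is μ + z_p·σ.
ln(7280) = 8.893 and ln(18300) = 9.815; z_{0.5} = 0, z_{0.96} = 1.751.
σ = (9.815 − 8.893)/(1.751 − (0)) = 0.527.
μ = 8.893 − (0)·0.527 = 8.893.

μ ≈ 8.893, σ ≈ 0.527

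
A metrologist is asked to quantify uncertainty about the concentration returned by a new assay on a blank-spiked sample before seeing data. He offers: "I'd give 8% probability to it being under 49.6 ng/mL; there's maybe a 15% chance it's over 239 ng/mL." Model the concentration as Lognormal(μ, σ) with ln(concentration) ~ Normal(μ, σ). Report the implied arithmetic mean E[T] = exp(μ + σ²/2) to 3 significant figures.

If T ~ Lognormal(μ,σ) then ln T ~ Normal(μ,σ), so the p-quantile of ln T is μ + z_p·σ.
ln(49.6) = 3.904 and ln(239) = 5.476; z_{0.08} = -1.405, z_{0.85} = 1.036.
σ = (5.476 − 3.904)/(1.036 − (-1.405)) = 0.644.
μ = 3.904 − (-1.405)·0.644 = 4.809.
E[T] = exp(μ + σ²/2) = exp(4.809 + 0.2074) = 151 ng/mL.

E[T] ≈ 151 ng/mL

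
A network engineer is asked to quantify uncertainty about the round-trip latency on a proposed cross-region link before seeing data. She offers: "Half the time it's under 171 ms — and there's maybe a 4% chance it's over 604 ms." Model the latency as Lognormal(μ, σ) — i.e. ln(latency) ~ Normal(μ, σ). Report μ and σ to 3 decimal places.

μ ≈ 5.142, σ ≈ 0.721

If T ~ Lognormal(μ,σ) then ln T ~ Normal(μ,σ), so the p-quantile of ln T is μ + z_p·σ.
ln(171) = 5.142 and ln(604) = 6.404; z_{0.5} = 0, z_{0.96} = 1.751.
σ = (6.404 − 5.142)/(1.751 − (0)) = 0.721.
μ = 5.142 − (0)·0.721 = 5.142.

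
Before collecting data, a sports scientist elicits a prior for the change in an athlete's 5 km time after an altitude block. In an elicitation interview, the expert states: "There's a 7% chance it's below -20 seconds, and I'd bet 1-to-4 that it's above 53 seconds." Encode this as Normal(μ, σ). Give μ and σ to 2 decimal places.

For Normal(μ,σ), the p-quantile is μ + z_p·σ. Here z_{0.07} = -1.476, z_{0.8} = 0.8416.
So -20 = μ − 1.476σ and 53 = μ + 0.8416σ.
Subtracting: σ = (53 − -20)/(0.8416 − (-1.476)) = 31.50.
Then μ = -20 − (-1.476)·31.50 = 26.49.

μ = 26.49, σ = 31.50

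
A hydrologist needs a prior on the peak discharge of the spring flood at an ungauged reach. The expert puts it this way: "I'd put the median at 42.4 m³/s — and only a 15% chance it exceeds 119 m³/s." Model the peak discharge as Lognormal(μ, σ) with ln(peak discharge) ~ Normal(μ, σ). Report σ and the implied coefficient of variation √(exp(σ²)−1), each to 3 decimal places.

σ ≈ 0.996, CV ≈ 1.302

If T ~ Lognormal(μ,σ) then ln T ~ Normal(μ,σ), so the p-quantile of ln T is μ + z_p·σ.
ln(42.4) = 3.747 and ln(119) = 4.779; z_{0.5} = 0, z_{0.85} = 1.036.
σ = (4.779 − 3.747)/(1.036 − (0)) = 0.996.
μ = 3.747 − (0)·0.996 = 3.747.
CV = √(exp(σ²)−1) = √(exp(0.9914)−1) = 1.302.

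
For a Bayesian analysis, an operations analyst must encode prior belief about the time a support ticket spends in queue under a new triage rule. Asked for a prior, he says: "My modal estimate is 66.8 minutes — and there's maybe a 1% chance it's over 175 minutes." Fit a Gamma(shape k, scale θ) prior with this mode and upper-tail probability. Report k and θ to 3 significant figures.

k ≈ 6.01, θ ≈ 13.3

Gamma(k,θ) with k>1 has mode (k−1)θ, so θ = 66.8/(k−1).
Need P(X < 175) = 0.99 with θ tied to k this way. Start at k = 2, θ = 66.8: P(X<175) ≈ 0.736.
Too low — raise k to concentrate. Iterating converges to k ≈ 6.01.
Then θ = 66.8/(6.01−1) ≈ 13.3.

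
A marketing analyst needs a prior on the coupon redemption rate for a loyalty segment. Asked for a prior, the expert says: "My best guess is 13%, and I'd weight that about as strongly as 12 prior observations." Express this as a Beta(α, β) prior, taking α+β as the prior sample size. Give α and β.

α = 1.56, β = 10.44

Under the effective-sample-size interpretation, Beta(α, β) has prior mean α/(α+β) and prior sample size α+β.
So α+β = 12 and α/(α+β) = 0.13, giving α = 0.13·12 = 1.56 and β = 12 − 1.56 = 10.44.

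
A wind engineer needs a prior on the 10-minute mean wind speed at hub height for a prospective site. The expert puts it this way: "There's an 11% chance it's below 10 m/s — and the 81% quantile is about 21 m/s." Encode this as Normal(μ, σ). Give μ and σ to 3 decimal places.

μ = 16.411, σ = 5.227

The p-quantile of Normal(μ,σ) is μ + z_p·σ, with z_{0.11} = -1.227 and z_{0.81} = 0.8779.
Eliminate σ: μ = (z₂·x₁ − z₁·x₂)/(z₂ − z₁) = (0.8779·10 − (-1.227)·21)/2.104 = 16.411.
Then σ = (x₂ − x₁)/(z₂ − z₁) = (21 − 10)/2.104 = 5.227.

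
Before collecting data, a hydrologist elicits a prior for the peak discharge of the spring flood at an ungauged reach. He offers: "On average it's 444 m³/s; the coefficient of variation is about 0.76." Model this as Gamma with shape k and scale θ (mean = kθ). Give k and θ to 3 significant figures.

k ≈ 1.73, θ ≈ 256

For Gamma(k, scale θ): mean = kθ, variance = kθ², so CV = 1/√k.
CV = 0.76, hence k = 1/CV² = 1.73.
Then θ = mean/k = 444/1.73 = 256.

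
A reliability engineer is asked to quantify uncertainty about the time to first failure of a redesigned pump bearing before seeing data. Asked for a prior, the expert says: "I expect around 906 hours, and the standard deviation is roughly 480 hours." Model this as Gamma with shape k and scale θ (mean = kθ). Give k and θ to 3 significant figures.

For Gamma(k, scale θ): mean = kθ, variance = kθ², so CV = 1/√k.
CV = SD/mean = 480/906 = 0.5298, hence k = 1/CV² = 3.56.
Then θ = mean/k = 906/3.56 = 254.

k ≈ 3.56, θ ≈ 254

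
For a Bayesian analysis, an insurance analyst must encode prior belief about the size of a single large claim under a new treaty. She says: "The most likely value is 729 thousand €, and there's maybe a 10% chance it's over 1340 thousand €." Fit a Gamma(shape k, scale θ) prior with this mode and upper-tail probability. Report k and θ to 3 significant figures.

Gamma(k,θ) with k>1 has mode (k−1)θ, so θ = 729/(k−1).
Need P(X < 1340) = 0.9 with θ tied to k this way. Start at k = 2, θ = 729: P(X<1340) ≈ 0.548.
Too low — raise k to concentrate. Iterating converges to k ≈ 6.15.
Then θ = 729/(6.15−1) ≈ 142.

k ≈ 6.15, θ ≈ 142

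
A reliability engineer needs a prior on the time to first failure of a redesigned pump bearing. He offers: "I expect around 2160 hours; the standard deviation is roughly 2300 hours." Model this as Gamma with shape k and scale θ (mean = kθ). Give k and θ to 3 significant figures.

For Gamma(k, scale θ): mean = kθ, variance = kθ², so CV = 1/√k.
CV = SD/mean = 2300/2160 = 1.065, hence k = 1/CV² = 0.882.
Then θ = mean/k = 2160/0.882 = 2450.

k ≈ 0.882, θ ≈ 2450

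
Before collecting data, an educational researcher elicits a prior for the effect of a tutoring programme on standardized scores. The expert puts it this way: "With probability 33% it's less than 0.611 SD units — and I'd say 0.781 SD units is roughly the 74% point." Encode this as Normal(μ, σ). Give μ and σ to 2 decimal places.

The p-quantile of Normal(μ,σ) is μ + z_p·σ, with z_{0.33} = -0.4399 and z_{0.74} = 0.6433.
Eliminate σ: μ = (z₂·x₁ − z₁·x₂)/(z₂ − z₁) = (0.6433·0.611 − (-0.4399)·0.781)/1.083 = 0.68.
Then σ = (x₂ − x₁)/(z₂ − z₁) = (0.781 − 0.611)/1.083 = 0.16.

μ = 0.68, σ = 0.16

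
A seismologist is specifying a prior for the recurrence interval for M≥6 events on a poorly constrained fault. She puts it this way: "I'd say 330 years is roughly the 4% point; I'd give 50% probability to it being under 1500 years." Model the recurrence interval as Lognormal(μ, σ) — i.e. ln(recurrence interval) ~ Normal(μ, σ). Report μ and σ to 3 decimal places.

If T ~ Lognormal(μ,σ) then ln T ~ Normal(μ,σ), so the p-quantile of ln T is μ + z_p·σ.
ln(330) = 5.799 and ln(1500) = 7.313; z_{0.04} = -1.751, z_{0.5} = 0.
σ = (7.313 − 5.799)/(0 − (-1.751)) = 0.865.
μ = 5.799 − (-1.751)·0.865 = 7.313.

μ ≈ 7.313, σ ≈ 0.865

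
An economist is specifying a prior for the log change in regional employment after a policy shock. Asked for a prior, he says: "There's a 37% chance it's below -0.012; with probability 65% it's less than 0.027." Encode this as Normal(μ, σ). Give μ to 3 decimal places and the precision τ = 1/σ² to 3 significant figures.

μ = 0.006, τ = 338

For Normal(μ,σ), the p-quantile is μ + z_p·σ. Here z_{0.37} = -0.3319, z_{0.65} = 0.3853.
So -0.012 = μ − 0.3319σ and 0.027 = μ + 0.3853σ.
Subtracting: σ = (0.027 − -0.012)/(0.3853 − (-0.3319)) = 0.054.
Then μ = -0.012 − (-0.3319)·0.054 = 0.006.
Precision τ = 1/σ² = 1/0.05438² = 338.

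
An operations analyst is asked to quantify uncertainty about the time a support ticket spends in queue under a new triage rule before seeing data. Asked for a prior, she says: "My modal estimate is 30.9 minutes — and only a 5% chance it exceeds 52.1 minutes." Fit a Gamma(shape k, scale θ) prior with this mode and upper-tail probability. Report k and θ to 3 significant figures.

Gamma(k,θ) with k>1 has mode (k−1)θ, so θ = 30.9/(k−1).
Need P(X < 52.1) = 0.95 with θ tied to k this way. Start at k = 2, θ = 30.9: P(X<52.1) ≈ 0.502.
Too low — raise k to concentrate. Iterating converges to k ≈ 11.2.
Then θ = 30.9/(11.2−1) ≈ 3.02.

k ≈ 11.2, θ ≈ 3.02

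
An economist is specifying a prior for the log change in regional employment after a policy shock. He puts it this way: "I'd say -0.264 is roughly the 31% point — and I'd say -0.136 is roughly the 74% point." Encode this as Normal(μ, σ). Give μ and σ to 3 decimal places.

μ = -0.208, σ = 0.112

For Normal(μ,σ), the p-quantile is μ + z_p·σ. Here z_{0.31} = -0.4959, z_{0.74} = 0.6433.
So -0.264 = μ − 0.4959σ and -0.136 = μ + 0.6433σ.
Subtracting: σ = (-0.136 − -0.264)/(0.6433 − (-0.4959)) = 0.112.
Then μ = -0.264 − (-0.4959)·0.112 = -0.208.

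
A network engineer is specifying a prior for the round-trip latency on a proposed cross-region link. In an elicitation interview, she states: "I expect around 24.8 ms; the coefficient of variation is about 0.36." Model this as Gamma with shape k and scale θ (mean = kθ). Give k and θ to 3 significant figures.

For Gamma(k, scale θ): mean = kθ, variance = kθ², so CV = 1/√k.
CV = 0.36, hence k = 1/CV² = 7.72.
Then θ = mean/k = 24.8/7.72 = 3.21.

k ≈ 7.72, θ ≈ 3.21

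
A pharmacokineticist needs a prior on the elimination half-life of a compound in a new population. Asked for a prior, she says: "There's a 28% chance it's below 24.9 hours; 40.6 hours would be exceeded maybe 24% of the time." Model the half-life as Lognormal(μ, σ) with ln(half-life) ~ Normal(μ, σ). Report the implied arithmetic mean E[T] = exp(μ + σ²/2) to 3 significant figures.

If T ~ Lognormal(μ,σ) then ln T ~ Normal(μ,σ), so the p-quantile of ln T is μ + z_p·σ.
ln(24.9) = 3.215 and ln(40.6) = 3.704; z_{0.28} = -0.5828, z_{0.76} = 0.7063.
σ = (3.704 − 3.215)/(0.7063 − (-0.5828)) = 0.379.
μ = 3.215 − (-0.5828)·0.379 = 3.436.
E[T] = exp(μ + σ²/2) = exp(3.436 + 0.0719) = 33.4 hours.

E[T] ≈ 33.4 hours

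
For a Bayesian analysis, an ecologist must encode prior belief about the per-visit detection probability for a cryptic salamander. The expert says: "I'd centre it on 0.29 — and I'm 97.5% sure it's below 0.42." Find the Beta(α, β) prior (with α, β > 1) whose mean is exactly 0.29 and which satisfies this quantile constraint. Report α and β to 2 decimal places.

α ≈ 14.88, β ≈ 36.44

With mean 0.29 fixed, write α = 0.29s, β = 0.71s where s = α+β.
Need P(θ < 0.42) = 0.975 under Beta(0.29s, 0.71s). Normal approximation: (q−m)/√(m(1−m)/s) ≈ z_{0.975} = 1.96, so s ≈ 0.29·0.71·(1.96)²/(0.42−0.29)² = 46.8.
At s = 46.8: P(θ<0.42) ≈ 0.970. Adjusting to match 0.975 gives s ≈ 51.32.
So α = 0.29·51.32 ≈ 14.88, β = 0.71·51.32 ≈ 36.44.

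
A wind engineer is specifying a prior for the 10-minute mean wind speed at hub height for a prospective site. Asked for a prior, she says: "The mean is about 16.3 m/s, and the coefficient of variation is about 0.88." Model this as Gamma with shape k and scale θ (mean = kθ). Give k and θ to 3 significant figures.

k ≈ 1.29, θ ≈ 12.6

For Gamma(k, scale θ): mean = kθ, variance = kθ², so CV = 1/√k.
CV = 0.88, hence k = 1/CV² = 1.29.
Then θ = mean/k = 16.3/1.29 = 12.6.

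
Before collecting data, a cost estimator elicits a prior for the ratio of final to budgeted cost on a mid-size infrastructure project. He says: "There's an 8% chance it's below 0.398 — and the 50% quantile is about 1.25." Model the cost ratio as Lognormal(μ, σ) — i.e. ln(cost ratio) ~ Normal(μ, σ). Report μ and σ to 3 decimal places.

μ ≈ 0.223, σ ≈ 0.815

If T ~ Lognormal(μ,σ) then ln T ~ Normal(μ,σ), so the p-quantile of ln T is μ + z_p·σ.
ln(0.398) = -0.9213 and ln(1.25) = 0.2231; z_{0.08} = -1.405, z_{0.5} = 0.
σ = (0.2231 − -0.9213)/(0 − (-1.405)) = 0.815.
μ = -0.9213 − (-1.405)·0.815 = 0.223.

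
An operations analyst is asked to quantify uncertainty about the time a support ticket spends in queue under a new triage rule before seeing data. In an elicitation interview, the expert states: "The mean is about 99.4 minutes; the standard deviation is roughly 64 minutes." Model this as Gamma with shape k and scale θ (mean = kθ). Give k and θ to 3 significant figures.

For Gamma(k, scale θ): mean = kθ, variance = kθ², so CV = 1/√k.
CV = SD/mean = 64/99.4 = 0.6439, hence k = 1/CV² = 2.41.
Then θ = mean/k = 99.4/2.41 = 41.2.

k ≈ 2.41, θ ≈ 41.2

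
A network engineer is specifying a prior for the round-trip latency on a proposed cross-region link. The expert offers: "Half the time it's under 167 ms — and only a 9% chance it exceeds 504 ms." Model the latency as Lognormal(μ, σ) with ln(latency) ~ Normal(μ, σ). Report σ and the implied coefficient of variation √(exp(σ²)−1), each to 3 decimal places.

If T ~ Lognormal(μ,σ) then ln T ~ Normal(μ,σ), so the p-quantile of ln T is μ + z_p·σ.
ln(167) = 5.118 and ln(504) = 6.223; z_{0.5} = 0, z_{0.91} = 1.341.
σ = (6.223 − 5.118)/(1.341 − (0)) = 0.824.
μ = 5.118 − (0)·0.824 = 5.118.
CV = √(exp(σ²)−1) = √(exp(0.6787)−1) = 0.986.

σ ≈ 0.824, CV ≈ 0.986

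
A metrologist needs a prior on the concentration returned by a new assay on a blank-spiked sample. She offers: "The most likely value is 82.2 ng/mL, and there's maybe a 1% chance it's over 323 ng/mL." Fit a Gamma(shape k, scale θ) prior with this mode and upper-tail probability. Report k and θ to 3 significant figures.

Gamma(k,θ) with k>1 has mode (k−1)θ, so θ = 82.2/(k−1).
Need P(X < 323) = 0.99 with θ tied to k this way. Start at k = 2, θ = 82.2: P(X<323) ≈ 0.903.
Too low — raise k to concentrate. Iterating converges to k ≈ 3.24.
Then θ = 82.2/(3.24−1) ≈ 36.6.

k ≈ 3.24, θ ≈ 36.6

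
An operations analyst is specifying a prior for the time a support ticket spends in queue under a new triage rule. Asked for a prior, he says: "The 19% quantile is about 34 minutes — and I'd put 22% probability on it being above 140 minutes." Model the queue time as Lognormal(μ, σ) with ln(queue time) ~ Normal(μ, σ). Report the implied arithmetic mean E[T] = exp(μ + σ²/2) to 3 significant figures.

If T ~ Lognormal(μ,σ) then ln T ~ Normal(μ,σ), so the p-quantile of ln T is μ + z_p·σ.
ln(34) = 3.526 and ln(140) = 4.942; z_{0.19} = -0.8779, z_{0.78} = 0.7722.
σ = (4.942 − 3.526)/(0.7722 − (-0.8779)) = 0.858.
μ = 3.526 − (-0.8779)·0.858 = 4.279.
E[T] = exp(μ + σ²/2) = exp(4.279 + 0.3678) = 104 minutes.

E[T] ≈ 104 minutes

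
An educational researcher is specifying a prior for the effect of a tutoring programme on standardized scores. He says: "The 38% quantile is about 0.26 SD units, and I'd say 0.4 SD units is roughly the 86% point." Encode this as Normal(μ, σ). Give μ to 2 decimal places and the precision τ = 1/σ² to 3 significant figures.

The p-quantile of Normal(μ,σ) is μ + z_p·σ, with z_{0.38} = -0.3055 and z_{0.86} = 1.08.
Eliminate σ: μ = (z₂·x₁ − z₁·x₂)/(z₂ − z₁) = (1.08·0.26 − (-0.3055)·0.4)/1.386 = 0.29.
Then σ = (x₂ − x₁)/(z₂ − z₁) = (0.4 − 0.26)/1.386 = 0.10.
Precision τ = 1/σ² = 1/0.101² = 98.

μ = 0.29, τ = 98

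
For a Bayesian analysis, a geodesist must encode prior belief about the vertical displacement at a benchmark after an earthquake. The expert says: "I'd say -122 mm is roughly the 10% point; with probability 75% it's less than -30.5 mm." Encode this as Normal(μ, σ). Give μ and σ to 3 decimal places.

The p-quantile of Normal(μ,σ) is μ + z_p·σ, with z_{0.1} = -1.282 and z_{0.75} = 0.6745.
Eliminate σ: μ = (z₂·x₁ − z₁·x₂)/(z₂ − z₁) = (0.6745·-122 − (-1.282)·-30.5)/1.956 = -62.051.
Then σ = (x₂ − x₁)/(z₂ − z₁) = (-30.5 − -122)/1.956 = 46.778.

μ = -62.051, σ = 46.778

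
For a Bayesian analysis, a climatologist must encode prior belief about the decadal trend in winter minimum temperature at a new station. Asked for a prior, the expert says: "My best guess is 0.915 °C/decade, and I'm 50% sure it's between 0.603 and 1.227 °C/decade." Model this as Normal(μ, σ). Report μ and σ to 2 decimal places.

μ = 0.92, σ = 0.46

A symmetric 50% interval runs μ ± z·σ with z = 0.6745.
Half-width = 0.312, so σ = 0.312/0.6745 = 0.46.
μ is the stated best guess, 0.92.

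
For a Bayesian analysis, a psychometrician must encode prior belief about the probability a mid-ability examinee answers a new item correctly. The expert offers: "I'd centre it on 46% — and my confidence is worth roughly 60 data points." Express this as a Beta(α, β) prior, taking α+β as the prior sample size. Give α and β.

Under the effective-sample-size interpretation, Beta(α, β) has prior mean α/(α+β) and prior sample size α+β.
So α+β = 60 and α/(α+β) = 0.46, giving α = 0.46·60 = 27.6 and β = 60 − 27.6 = 32.4.

α = 27.6, β = 32.4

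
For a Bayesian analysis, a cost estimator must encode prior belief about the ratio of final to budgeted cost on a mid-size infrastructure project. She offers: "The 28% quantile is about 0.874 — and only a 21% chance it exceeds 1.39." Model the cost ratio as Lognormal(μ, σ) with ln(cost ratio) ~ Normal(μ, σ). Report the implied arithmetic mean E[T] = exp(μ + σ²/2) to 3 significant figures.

If T ~ Lognormal(μ,σ) then ln T ~ Normal(μ,σ), so the p-quantile of ln T is μ + z_p·σ.
ln(0.874) = -0.1347 and ln(1.39) = 0.3293; z_{0.28} = -0.5828, z_{0.79} = 0.8064.
σ = (0.3293 − -0.1347)/(0.8064 − (-0.5828)) = 0.334.
μ = -0.1347 − (-0.5828)·0.334 = 0.060.
E[T] = exp(μ + σ²/2) = exp(0.060 + 0.0558) = 1.12.

E[T] ≈ 1.12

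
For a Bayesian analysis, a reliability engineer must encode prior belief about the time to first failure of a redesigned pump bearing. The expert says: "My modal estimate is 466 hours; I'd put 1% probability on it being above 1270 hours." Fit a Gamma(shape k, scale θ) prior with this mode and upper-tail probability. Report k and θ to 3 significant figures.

k ≈ 5.58, θ ≈ 102

Gamma(k,θ) with k>1 has mode (k−1)θ, so θ = 466/(k−1).
Need P(X < 1270) = 0.99 with θ tied to k this way. Start at k = 2, θ = 466: P(X<1270) ≈ 0.756.
Too low — raise k to concentrate. Iterating converges to k ≈ 5.58.
Then θ = 466/(5.58−1) ≈ 102.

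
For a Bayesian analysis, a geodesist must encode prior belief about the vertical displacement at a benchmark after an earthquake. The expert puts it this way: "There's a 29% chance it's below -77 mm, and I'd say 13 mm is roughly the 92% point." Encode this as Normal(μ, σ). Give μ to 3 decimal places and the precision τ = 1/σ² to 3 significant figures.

The p-quantile of Normal(μ,σ) is μ + z_p·σ, with z_{0.29} = -0.5534 and z_{0.92} = 1.405.
Eliminate σ: μ = (z₂·x₁ − z₁·x₂)/(z₂ − z₁) = (1.405·-77 − (-0.5534)·13)/1.958 = -51.569.
Then σ = (x₂ − x₁)/(z₂ − z₁) = (13 − -77)/1.958 = 45.955.
Precision τ = 1/σ² = 1/45.95² = 0.000474.

μ = -51.569, τ = 0.000474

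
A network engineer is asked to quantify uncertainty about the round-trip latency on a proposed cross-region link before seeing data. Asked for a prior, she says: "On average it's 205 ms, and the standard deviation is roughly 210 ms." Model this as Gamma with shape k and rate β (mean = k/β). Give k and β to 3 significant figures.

k ≈ 0.953, β ≈ 0.00465

For Gamma(k, rate β): mean = k/β, variance = k/β², so CV = 1/√k.
CV = SD/mean = 210/205 = 1.024, hence k = 1/CV² = 0.953.
Then β = k/mean = 0.953/205 = 0.00465.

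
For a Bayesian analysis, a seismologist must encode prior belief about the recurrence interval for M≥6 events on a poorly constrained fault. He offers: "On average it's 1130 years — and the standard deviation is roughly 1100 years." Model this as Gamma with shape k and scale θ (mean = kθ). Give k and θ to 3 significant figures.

k ≈ 1.06, θ ≈ 1070

For Gamma(k, scale θ): mean = kθ, variance = kθ², so CV = 1/√k.
CV = SD/mean = 1100/1130 = 0.9735, hence k = 1/CV² = 1.06.
Then θ = mean/k = 1130/1.06 = 1070.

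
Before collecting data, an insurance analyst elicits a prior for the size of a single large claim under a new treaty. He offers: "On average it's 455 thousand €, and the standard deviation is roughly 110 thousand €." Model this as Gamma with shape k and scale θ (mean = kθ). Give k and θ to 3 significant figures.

k ≈ 17.1, θ ≈ 26.6

For Gamma(k, scale θ): mean = kθ, variance = kθ², so CV = 1/√k.
CV = SD/mean = 110/455 = 0.2418, hence k = 1/CV² = 17.1.
Then θ = mean/k = 455/17.1 = 26.6.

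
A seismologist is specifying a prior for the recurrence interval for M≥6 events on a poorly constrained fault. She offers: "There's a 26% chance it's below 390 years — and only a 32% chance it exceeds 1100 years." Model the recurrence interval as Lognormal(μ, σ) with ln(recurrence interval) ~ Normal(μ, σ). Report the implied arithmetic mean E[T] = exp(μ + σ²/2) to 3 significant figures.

E[T] ≈ 1100 years

If T ~ Lognormal(μ,σ) then ln T ~ Normal(μ,σ), so the p-quantile of ln T is μ + z_p·σ.
ln(390) = 5.966 and ln(1100) = 7.003; z_{0.26} = -0.6433, z_{0.68} = 0.4677.
σ = (7.003 − 5.966)/(0.4677 − (-0.6433)) = 0.933.
μ = 5.966 − (-0.6433)·0.933 = 6.567.
E[T] = exp(μ + σ²/2) = exp(6.567 + 0.4355) = 1100 years.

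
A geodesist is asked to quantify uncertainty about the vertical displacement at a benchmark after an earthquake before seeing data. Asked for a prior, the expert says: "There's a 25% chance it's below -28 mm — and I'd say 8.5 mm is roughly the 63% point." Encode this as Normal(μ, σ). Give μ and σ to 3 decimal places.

μ = -3.536, σ = 36.270

The p-quantile of Normal(μ,σ) is μ + z_p·σ, with z_{0.25} = -0.6745 and z_{0.63} = 0.3319.
Eliminate σ: μ = (z₂·x₁ − z₁·x₂)/(z₂ − z₁) = (0.3319·-28 − (-0.6745)·8.5)/1.006 = -3.536.
Then σ = (x₂ − x₁)/(z₂ − z₁) = (8.5 − -28)/1.006 = 36.270.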